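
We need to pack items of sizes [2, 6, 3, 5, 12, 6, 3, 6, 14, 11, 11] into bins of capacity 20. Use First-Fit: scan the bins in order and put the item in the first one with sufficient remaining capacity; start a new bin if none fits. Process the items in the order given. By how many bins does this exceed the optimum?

First-Fit: [2,6,3,5,3] [12,6] [6,14] [11] [11] → 5 bins.
Total size 79; any packing needs at least ⌈79/20⌉ = 4 bins.
An optimal packing achieves that bound: [14,6] [12,6,2] [11,6,3] [11,5,3] → 4 bins.
Excess: 5 − 4 = 1.

1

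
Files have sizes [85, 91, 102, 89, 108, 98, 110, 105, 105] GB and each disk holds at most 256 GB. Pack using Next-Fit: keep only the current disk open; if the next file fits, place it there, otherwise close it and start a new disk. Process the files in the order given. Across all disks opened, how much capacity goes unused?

387

disk 1: place 85 GB, 171 GB left
disk 1: place 91 GB, 80 GB left
disk 2: place 102 GB, 154 GB left
disk 2: place 89 GB, 65 GB left
disk 3: place 108 GB, 148 GB left
disk 3: place 98 GB, 50 GB left
disk 4: place 110 GB, 146 GB left
disk 4: place 105 GB, 41 GB left
disk 5: place 105 GB, 151 GB left
5 disks × 256 GB = 1280 GB; used 893 GB; unused 387 GB.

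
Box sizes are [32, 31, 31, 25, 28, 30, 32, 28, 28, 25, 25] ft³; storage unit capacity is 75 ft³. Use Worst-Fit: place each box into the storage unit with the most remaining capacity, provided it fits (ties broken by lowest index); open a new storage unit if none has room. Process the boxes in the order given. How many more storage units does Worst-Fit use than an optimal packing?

Worst-Fit: [32,31] [31,25] [28,30] [32,28] [28,25] [25] → 6 storage units.
Total size 315 ft³; any packing needs at least ⌈315/75⌉ = 5 storage units.
An optimal packing achieves that bound: [32,32] [31,31] [30,28] [28,28] [25,25,25] → 5 storage units.
Excess: 6 − 5 = 1.

1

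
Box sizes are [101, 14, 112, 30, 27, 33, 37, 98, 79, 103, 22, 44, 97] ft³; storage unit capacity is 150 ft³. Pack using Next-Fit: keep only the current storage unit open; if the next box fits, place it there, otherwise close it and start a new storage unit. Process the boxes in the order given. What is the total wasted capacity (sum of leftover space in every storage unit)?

storage unit 1: place 101 ft³, 49 ft³ left
storage unit 1: place 14 ft³, 35 ft³ left
storage unit 2: place 112 ft³, 38 ft³ left
storage unit 2: place 30 ft³, 8 ft³ left
storage unit 3: place 27 ft³, 123 ft³ left
storage unit 3: place 33 ft³, 90 ft³ left
storage unit 3: place 37 ft³, 53 ft³ left
storage unit 4: place 98 ft³, 52 ft³ left
storage unit 5: place 79 ft³, 71 ft³ left
storage unit 6: place 103 ft³, 47 ft³ left
storage unit 6: place 22 ft³, 25 ft³ left
storage unit 7: place 44 ft³, 106 ft³ left
storage unit 7: place 97 ft³, 9 ft³ left
7 storage units × 150 ft³ = 1050 ft³; used 797 ft³; unused 253 ft³.

253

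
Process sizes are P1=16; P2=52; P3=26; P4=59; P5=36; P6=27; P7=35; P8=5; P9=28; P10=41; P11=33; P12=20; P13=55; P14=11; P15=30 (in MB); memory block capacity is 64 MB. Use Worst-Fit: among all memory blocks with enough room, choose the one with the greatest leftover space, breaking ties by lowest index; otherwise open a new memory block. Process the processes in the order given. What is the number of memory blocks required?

9

P1 (16 MB) → memory block 1 (remaining 48 MB)
P2 (52 MB) → memory block 2 (remaining 12 MB)
P3 (26 MB) → memory block 1 (remaining 22 MB)
P4 (59 MB) → memory block 3 (remaining 5 MB)
P5 (36 MB) → memory block 4 (remaining 28 MB)
P6 (27 MB) → memory block 4 (remaining 1 MB)
P7 (35 MB) → memory block 5 (remaining 29 MB)
P8 (5 MB) → memory block 5 (remaining 24 MB)
P9 (28 MB) → memory block 6 (remaining 36 MB)
P10 (41 MB) → memory block 7 (remaining 23 MB)
P11 (33 MB) → memory block 6 (remaining 3 MB)
P12 (20 MB) → memory block 5 (remaining 4 MB)
P13 (55 MB) → memory block 8 (remaining 9 MB)
P14 (11 MB) → memory block 7 (remaining 12 MB)
P15 (30 MB) → memory block 9 (remaining 34 MB)
Final memory blocks: [16,26] [52] [59] [36,27] [35,5,20] [28,33] [41,11] [55] [30].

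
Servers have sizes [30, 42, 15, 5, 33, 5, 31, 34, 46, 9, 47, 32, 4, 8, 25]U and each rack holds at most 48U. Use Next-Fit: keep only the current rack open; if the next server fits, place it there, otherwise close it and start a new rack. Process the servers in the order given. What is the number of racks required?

11

rack 1: place 30U, 18U left
rack 2: place 42U, 6U left
rack 3: place 15U, 33U left
rack 3: place 5U, 28U left
rack 4: place 33U, 15U left
rack 4: place 5U, 10U left
rack 5: place 31U, 17U left
rack 6: place 34U, 14U left
rack 7: place 46U, 2U left
rack 8: place 9U, 39U left
rack 9: place 47U, 1U left
rack 10: place 32U, 16U left
rack 10: place 4U, 12U left
rack 10: place 8U, 4U left
rack 11: place 25U, 23U left
Final racks: [30] [42] [15,5] [33,5] [31] [34] [46] [9] [47] [32,4,8] [25].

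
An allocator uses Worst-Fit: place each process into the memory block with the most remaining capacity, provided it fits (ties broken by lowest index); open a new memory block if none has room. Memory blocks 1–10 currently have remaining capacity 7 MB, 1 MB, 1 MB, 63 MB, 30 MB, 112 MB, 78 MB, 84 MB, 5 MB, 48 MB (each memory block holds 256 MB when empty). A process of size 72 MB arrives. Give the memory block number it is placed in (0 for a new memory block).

Memory blocks with room: memory block 6 (112 MB), memory block 7 (78 MB), memory block 8 (84 MB).
Most room is memory block 6 with 112 MB free.

6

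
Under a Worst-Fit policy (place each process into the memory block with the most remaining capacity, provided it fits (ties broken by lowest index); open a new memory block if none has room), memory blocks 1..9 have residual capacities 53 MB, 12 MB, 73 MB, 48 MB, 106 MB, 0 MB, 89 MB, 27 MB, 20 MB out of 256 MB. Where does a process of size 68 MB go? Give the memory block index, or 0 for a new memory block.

5

Memory blocks with room: memory block 3 (73 MB), memory block 5 (106 MB), memory block 7 (89 MB).
Most room is memory block 5 with 106 MB free.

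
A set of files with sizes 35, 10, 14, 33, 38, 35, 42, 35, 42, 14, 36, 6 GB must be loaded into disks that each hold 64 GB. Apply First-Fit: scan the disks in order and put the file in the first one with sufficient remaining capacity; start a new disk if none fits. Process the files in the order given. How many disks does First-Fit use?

Put 35 GB in disk 1; 29 GB remain.
Put 10 GB in disk 1; 19 GB remain.
Put 14 GB in disk 1; 5 GB remain.
Put 33 GB in disk 2; 31 GB remain.
Put 38 GB in disk 3; 26 GB remain.
Put 35 GB in disk 4; 29 GB remain.
Put 42 GB in disk 5; 22 GB remain.
Put 35 GB in disk 6; 29 GB remain.
Put 42 GB in disk 7; 22 GB remain.
Put 14 GB in disk 2; 17 GB remain.
Put 36 GB in disk 8; 28 GB remain.
Put 6 GB in disk 2; 11 GB remain.
Final disks: [35,10,14] [33,14,6] [38] [35] [42] [35] [42] [36].

8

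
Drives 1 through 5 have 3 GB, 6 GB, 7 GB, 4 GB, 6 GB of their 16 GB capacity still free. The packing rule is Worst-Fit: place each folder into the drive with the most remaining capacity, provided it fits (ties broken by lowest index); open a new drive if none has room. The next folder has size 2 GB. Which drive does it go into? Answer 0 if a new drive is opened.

Drives with room: drive 1 (3 GB), drive 2 (6 GB), drive 3 (7 GB), drive 4 (4 GB), drive 5 (6 GB).
Most room is drive 3 with 7 GB free.

3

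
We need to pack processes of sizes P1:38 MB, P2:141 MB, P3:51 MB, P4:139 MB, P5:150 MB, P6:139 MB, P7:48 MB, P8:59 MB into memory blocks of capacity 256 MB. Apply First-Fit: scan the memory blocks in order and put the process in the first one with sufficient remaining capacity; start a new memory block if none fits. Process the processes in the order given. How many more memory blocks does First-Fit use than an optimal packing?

0

First-Fit: [38,141,51] [139,48,59] [150] [139] → 4 memory blocks.
4 processes exceed 128 MB (half the capacity), and no two of those can share a memory block, so at least 4 memory blocks are needed.
So 4 is already optimal.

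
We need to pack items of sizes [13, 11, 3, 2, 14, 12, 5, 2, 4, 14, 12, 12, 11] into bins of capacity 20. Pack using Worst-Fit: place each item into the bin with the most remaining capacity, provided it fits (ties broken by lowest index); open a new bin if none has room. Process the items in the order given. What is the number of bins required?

8

bin 1: place 13, 7 left
bin 2: place 11, 9 left
bin 2: place 3, 6 left
bin 1: place 2, 5 left
bin 3: place 14, 6 left
bin 4: place 12, 8 left
bin 4: place 5, 3 left
bin 2: place 2, 4 left
bin 3: place 4, 2 left
bin 5: place 14, 6 left
bin 6: place 12, 8 left
bin 7: place 12, 8 left
bin 8: place 11, 9 left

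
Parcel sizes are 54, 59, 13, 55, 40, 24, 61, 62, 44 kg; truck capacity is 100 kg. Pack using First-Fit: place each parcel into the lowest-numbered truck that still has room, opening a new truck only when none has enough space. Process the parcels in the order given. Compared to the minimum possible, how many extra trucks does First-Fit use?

0

First-Fit: [54,13,24] [59,40] [55,44] [61] [62] → 5 trucks.
Total size 412 kg; any packing needs at least ⌈412/100⌉ = 5 trucks.
So 5 is already optimal.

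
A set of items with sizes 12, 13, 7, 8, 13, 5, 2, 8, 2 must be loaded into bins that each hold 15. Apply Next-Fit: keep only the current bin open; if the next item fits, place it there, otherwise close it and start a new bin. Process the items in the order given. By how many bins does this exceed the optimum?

Next-Fit: [12] [13] [7,8] [13] [5,2,8] [2] → 6 bins.
Total size 70; any packing needs at least ⌈70/15⌉ = 5 bins.
An optimal packing achieves that bound: [13,2] [13,2] [12] [8,7] [8,5] → 5 bins.
Excess: 6 − 5 = 1.

1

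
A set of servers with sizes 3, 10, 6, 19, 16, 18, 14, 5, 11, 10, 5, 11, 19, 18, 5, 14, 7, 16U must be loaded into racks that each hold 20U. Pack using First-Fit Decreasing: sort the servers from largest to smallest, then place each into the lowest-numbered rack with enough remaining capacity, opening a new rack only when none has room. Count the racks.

Sorted descending: 19, 19, 18, 18, 16, 16, 14, 14, 11, 11, 10, 10, 7, 6, 5, 5, 5, 3.
Put 19U in rack 1; 1U remain.
Put 19U in rack 2; 1U remain.
Put 18U in rack 3; 2U remain.
Put 18U in rack 4; 2U remain.
Put 16U in rack 5; 4U remain.
Put 16U in rack 6; 4U remain.
Put 14U in rack 7; 6U remain.
Put 14U in rack 8; 6U remain.
Put 11U in rack 9; 9U remain.
Put 11U in rack 10; 9U remain.
Put 10U in rack 11; 10U remain.
Put 10U in rack 11; 0U remain.
Put 7U in rack 9; 2U remain.
Put 6U in rack 7; 0U remain.
Put 5U in rack 8; 1U remain.
Put 5U in rack 10; 4U remain.
Put 5U in rack 12; 15U remain.
Put 3U in rack 5; 1U remain.
Final racks: [19] [19] [18] [18] [16,3] [16] [14,6] [14,5] [11,7] [11,5] [10,10] [5].

12 racks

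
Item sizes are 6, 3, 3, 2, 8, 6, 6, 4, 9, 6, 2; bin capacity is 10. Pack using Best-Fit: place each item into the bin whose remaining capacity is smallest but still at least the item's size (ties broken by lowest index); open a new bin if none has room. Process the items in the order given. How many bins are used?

7 bins

Put 6 in bin 1; 4 remain.
Put 3 in bin 1; 1 remain.
Put 3 in bin 2; 7 remain.
Put 2 in bin 2; 5 remain.
Put 8 in bin 3; 2 remain.
Put 6 in bin 4; 4 remain.
Put 6 in bin 5; 4 remain.
Put 4 in bin 4; 0 remain.
Put 9 in bin 6; 1 remain.
Put 6 in bin 7; 4 remain.
Put 2 in bin 3; 0 remain.
Final bins: [6,3] [3,2] [8,2] [6,4] [6] [9] [6].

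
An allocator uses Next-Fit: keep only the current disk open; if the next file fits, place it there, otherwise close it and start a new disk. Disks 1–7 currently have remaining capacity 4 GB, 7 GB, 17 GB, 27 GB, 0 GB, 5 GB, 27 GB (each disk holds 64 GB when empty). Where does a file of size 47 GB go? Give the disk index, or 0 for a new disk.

0

Next-Fit only looks at disk 7, which has 27 GB free.
47 GB does not fit, so a new disk is opened.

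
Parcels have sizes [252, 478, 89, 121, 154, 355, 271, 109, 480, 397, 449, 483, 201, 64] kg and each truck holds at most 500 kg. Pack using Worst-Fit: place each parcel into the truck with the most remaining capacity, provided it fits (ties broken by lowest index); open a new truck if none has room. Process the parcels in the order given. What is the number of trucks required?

9

truck 1: place 252 kg, 248 kg left
truck 2: place 478 kg, 22 kg left
truck 1: place 89 kg, 159 kg left
truck 1: place 121 kg, 38 kg left
truck 3: place 154 kg, 346 kg left
truck 4: place 355 kg, 145 kg left
truck 3: place 271 kg, 75 kg left
truck 4: place 109 kg, 36 kg left
truck 5: place 480 kg, 20 kg left
truck 6: place 397 kg, 103 kg left
truck 7: place 449 kg, 51 kg left
truck 8: place 483 kg, 17 kg left
truck 9: place 201 kg, 299 kg left
truck 9: place 64 kg, 235 kg left
Final trucks: [252,89,121] [478] [154,271] [355,109] [480] [397] [449] [483] [201,64].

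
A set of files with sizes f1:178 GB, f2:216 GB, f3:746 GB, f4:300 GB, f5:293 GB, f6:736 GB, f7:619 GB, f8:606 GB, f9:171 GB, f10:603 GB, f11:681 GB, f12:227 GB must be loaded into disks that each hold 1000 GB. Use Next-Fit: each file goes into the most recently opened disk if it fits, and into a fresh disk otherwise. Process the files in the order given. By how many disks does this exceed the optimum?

2

Next-Fit: [178,216] [746] [300,293] [736] [619] [606,171] [603] [681,227] → 8 disks.
Total size 5376 GB; any packing needs at least ⌈5376/1000⌉ = 6 disks.
An optimal packing achieves that bound: [746,227] [736,216] [681,300] [619,293] [606,178,171] [603] → 6 disks.
Excess: 8 − 6 = 2.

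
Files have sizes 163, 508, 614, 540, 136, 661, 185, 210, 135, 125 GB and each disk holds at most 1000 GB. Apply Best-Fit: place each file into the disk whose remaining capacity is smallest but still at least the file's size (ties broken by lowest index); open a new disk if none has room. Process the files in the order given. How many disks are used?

163 GB → disk 1 (remaining 837 GB)
508 GB → disk 1 (remaining 329 GB)
614 GB → disk 2 (remaining 386 GB)
540 GB → disk 3 (remaining 460 GB)
136 GB → disk 1 (remaining 193 GB)
661 GB → disk 4 (remaining 339 GB)
185 GB → disk 1 (remaining 8 GB)
210 GB → disk 4 (remaining 129 GB)
135 GB → disk 2 (remaining 251 GB)
125 GB → disk 4 (remaining 4 GB)
Final disks: [163,508,136,185] [614,135] [540] [661,210,125].

4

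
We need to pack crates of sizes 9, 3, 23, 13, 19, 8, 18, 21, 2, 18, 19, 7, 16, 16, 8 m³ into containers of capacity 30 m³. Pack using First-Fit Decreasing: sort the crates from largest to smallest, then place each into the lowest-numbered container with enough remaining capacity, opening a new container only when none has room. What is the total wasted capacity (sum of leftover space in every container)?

Sorted descending: 23, 21, 19, 19, 18, 18, 16, 16, 13, 9, 8, 8, 7, 3, 2.
23 m³ → container 1 (remaining 7 m³)
21 m³ → container 2 (remaining 9 m³)
19 m³ → container 3 (remaining 11 m³)
19 m³ → container 4 (remaining 11 m³)
18 m³ → container 5 (remaining 12 m³)
18 m³ → container 6 (remaining 12 m³)
16 m³ → container 7 (remaining 14 m³)
16 m³ → container 8 (remaining 14 m³)
13 m³ → container 7 (remaining 1 m³)
9 m³ → container 2 (remaining 0 m³)
8 m³ → container 3 (remaining 3 m³)
8 m³ → container 4 (remaining 3 m³)
7 m³ → container 1 (remaining 0 m³)
3 m³ → container 3 (remaining 0 m³)
2 m³ → container 4 (remaining 1 m³)
8 containers × 30 m³ = 240 m³; used 200 m³; unused 40 m³.

40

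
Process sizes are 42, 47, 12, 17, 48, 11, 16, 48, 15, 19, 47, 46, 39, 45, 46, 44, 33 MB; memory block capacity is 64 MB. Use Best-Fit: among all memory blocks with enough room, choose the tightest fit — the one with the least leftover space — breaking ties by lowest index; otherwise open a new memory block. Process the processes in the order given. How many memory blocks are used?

12

42 MB → memory block 1 (remaining 22 MB)
47 MB → memory block 2 (remaining 17 MB)
12 MB → memory block 2 (remaining 5 MB)
17 MB → memory block 1 (remaining 5 MB)
48 MB → memory block 3 (remaining 16 MB)
11 MB → memory block 3 (remaining 5 MB)
16 MB → memory block 4 (remaining 48 MB)
48 MB → memory block 4 (remaining 0 MB)
15 MB → memory block 5 (remaining 49 MB)
19 MB → memory block 5 (remaining 30 MB)
47 MB → memory block 6 (remaining 17 MB)
46 MB → memory block 7 (remaining 18 MB)
39 MB → memory block 8 (remaining 25 MB)
45 MB → memory block 9 (remaining 19 MB)
46 MB → memory block 10 (remaining 18 MB)
44 MB → memory block 11 (remaining 20 MB)
33 MB → memory block 12 (remaining 31 MB)
Final memory blocks: [42,17] [47,12] [48,11] [16,48] [15,19] [47] [46] [39] [45] [46] [44] [33].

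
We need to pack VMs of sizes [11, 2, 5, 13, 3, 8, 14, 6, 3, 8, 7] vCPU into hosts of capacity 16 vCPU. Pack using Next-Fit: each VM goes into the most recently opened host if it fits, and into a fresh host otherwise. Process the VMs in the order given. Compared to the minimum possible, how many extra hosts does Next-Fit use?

Next-Fit: [11,2] [5] [13,3] [8] [14] [6,3] [8,7] → 7 hosts.
Total size 80 vCPU; any packing needs at least ⌈80/16⌉ = 5 hosts.
An optimal packing achieves that bound: [14,2] [13,3] [11,5] [8,8] [7,6,3] → 5 hosts.
Excess: 7 − 5 = 2.

2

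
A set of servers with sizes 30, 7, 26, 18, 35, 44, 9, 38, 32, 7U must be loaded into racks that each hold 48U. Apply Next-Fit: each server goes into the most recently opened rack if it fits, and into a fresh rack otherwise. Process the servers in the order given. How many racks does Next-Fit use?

rack 1: place 30U, 18U left
rack 1: place 7U, 11U left
rack 2: place 26U, 22U left
rack 2: place 18U, 4U left
rack 3: place 35U, 13U left
rack 4: place 44U, 4U left
rack 5: place 9U, 39U left
rack 5: place 38U, 1U left
rack 6: place 32U, 16U left
rack 6: place 7U, 9U left
Final racks: [30,7] [26,18] [35] [44] [9,38] [32,7].

6 racks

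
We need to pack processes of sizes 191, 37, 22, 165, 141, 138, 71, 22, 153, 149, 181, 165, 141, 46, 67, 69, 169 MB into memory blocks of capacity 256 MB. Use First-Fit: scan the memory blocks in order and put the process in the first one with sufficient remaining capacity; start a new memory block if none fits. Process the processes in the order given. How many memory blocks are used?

10

memory block 1: place 191 MB, 65 MB left
memory block 1: place 37 MB, 28 MB left
memory block 1: place 22 MB, 6 MB left
memory block 2: place 165 MB, 91 MB left
memory block 3: place 141 MB, 115 MB left
memory block 4: place 138 MB, 118 MB left
memory block 2: place 71 MB, 20 MB left
memory block 3: place 22 MB, 93 MB left
memory block 5: place 153 MB, 103 MB left
memory block 6: place 149 MB, 107 MB left
memory block 7: place 181 MB, 75 MB left
memory block 8: place 165 MB, 91 MB left
memory block 9: place 141 MB, 115 MB left
memory block 3: place 46 MB, 47 MB left
memory block 4: place 67 MB, 51 MB left
memory block 5: place 69 MB, 34 MB left
memory block 10: place 169 MB, 87 MB left
Final memory blocks: [191,37,22] [165,71] [141,22,46] [138,67] [153,69] [149] [181] [165] [141] [169].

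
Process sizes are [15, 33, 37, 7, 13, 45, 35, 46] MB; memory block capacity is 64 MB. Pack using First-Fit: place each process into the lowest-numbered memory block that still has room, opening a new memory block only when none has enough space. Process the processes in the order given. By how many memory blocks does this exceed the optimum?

First-Fit: [15,33,7] [37,13] [45] [35] [46] → 5 memory blocks.
5 processes exceed 32 MB (half the capacity), and no two of those can share a memory block, so at least 5 memory blocks are needed.
So 5 is already optimal.

0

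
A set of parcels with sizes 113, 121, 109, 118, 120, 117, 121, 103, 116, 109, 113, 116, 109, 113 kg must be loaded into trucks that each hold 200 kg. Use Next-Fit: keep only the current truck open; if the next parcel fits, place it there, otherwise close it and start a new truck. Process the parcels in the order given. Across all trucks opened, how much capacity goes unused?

1202

Put 113 kg in truck 1; 87 kg remain.
Put 121 kg in truck 2; 79 kg remain.
Put 109 kg in truck 3; 91 kg remain.
Put 118 kg in truck 4; 82 kg remain.
Put 120 kg in truck 5; 80 kg remain.
Put 117 kg in truck 6; 83 kg remain.
Put 121 kg in truck 7; 79 kg remain.
Put 103 kg in truck 8; 97 kg remain.
Put 116 kg in truck 9; 84 kg remain.
Put 109 kg in truck 10; 91 kg remain.
Put 113 kg in truck 11; 87 kg remain.
Put 116 kg in truck 12; 84 kg remain.
Put 109 kg in truck 13; 91 kg remain.
Put 113 kg in truck 14; 87 kg remain.
14 trucks × 200 kg = 2800 kg; used 1598 kg; unused 1202 kg.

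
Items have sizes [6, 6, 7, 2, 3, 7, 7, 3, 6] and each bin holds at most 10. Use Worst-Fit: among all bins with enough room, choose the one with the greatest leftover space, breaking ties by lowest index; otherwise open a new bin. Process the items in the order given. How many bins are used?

6

bin 1: place 6, 4 left
bin 2: place 6, 4 left
bin 3: place 7, 3 left
bin 1: place 2, 2 left
bin 2: place 3, 1 left
bin 4: place 7, 3 left
bin 5: place 7, 3 left
bin 3: place 3, 0 left
bin 6: place 6, 4 left
Final bins: [6,2] [6,3] [7,3] [7] [7] [6].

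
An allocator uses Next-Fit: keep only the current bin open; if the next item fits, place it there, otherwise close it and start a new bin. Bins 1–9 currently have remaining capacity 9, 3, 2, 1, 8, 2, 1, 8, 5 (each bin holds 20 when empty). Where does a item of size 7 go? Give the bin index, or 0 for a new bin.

0

Next-Fit only looks at bin 9, which has 5 free.
7 does not fit, so a new bin is opened.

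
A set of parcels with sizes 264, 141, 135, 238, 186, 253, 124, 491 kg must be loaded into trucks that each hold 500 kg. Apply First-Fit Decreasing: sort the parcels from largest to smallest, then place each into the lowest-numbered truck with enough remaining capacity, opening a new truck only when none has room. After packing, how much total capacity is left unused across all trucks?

168

Sorted descending: 491, 264, 253, 238, 186, 141, 135, 124.
Put 491 kg in truck 1; 9 kg remain.
Put 264 kg in truck 2; 236 kg remain.
Put 253 kg in truck 3; 247 kg remain.
Put 238 kg in truck 3; 9 kg remain.
Put 186 kg in truck 2; 50 kg remain.
Put 141 kg in truck 4; 359 kg remain.
Put 135 kg in truck 4; 224 kg remain.
Put 124 kg in truck 4; 100 kg remain.
4 trucks × 500 kg = 2000 kg; used 1832 kg; unused 168 kg.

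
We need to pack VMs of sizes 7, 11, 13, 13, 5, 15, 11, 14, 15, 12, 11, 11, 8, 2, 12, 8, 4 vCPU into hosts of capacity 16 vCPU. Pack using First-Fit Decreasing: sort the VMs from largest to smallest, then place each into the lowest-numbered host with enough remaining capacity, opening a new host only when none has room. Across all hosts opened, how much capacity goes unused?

Sorted descending: 15, 15, 14, 13, 13, 12, 12, 11, 11, 11, 11, 8, 8, 7, 5, 4, 2.
15 vCPU → host 1 (remaining 1 vCPU)
15 vCPU → host 2 (remaining 1 vCPU)
14 vCPU → host 3 (remaining 2 vCPU)
13 vCPU → host 4 (remaining 3 vCPU)
13 vCPU → host 5 (remaining 3 vCPU)
12 vCPU → host 6 (remaining 4 vCPU)
12 vCPU → host 7 (remaining 4 vCPU)
11 vCPU → host 8 (remaining 5 vCPU)
11 vCPU → host 9 (remaining 5 vCPU)
11 vCPU → host 10 (remaining 5 vCPU)
11 vCPU → host 11 (remaining 5 vCPU)
8 vCPU → host 12 (remaining 8 vCPU)
8 vCPU → host 12 (remaining 0 vCPU)
7 vCPU → host 13 (remaining 9 vCPU)
5 vCPU → host 8 (remaining 0 vCPU)
4 vCPU → host 6 (remaining 0 vCPU)
2 vCPU → host 3 (remaining 0 vCPU)
13 hosts × 16 vCPU = 208 vCPU; used 172 vCPU; unused 36 vCPU.

36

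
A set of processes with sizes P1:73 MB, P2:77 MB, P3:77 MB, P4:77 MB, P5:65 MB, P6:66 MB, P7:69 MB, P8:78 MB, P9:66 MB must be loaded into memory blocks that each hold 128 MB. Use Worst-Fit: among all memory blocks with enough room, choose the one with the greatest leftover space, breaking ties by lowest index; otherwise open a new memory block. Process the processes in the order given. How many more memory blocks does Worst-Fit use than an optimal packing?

0

Worst-Fit: [73] [77] [77] [77] [65] [66] [69] [78] [66] → 9 memory blocks.
9 processes exceed 64 MB (half the capacity), and no two of those can share a memory block, so at least 9 memory blocks are needed.
So 9 is already optimal.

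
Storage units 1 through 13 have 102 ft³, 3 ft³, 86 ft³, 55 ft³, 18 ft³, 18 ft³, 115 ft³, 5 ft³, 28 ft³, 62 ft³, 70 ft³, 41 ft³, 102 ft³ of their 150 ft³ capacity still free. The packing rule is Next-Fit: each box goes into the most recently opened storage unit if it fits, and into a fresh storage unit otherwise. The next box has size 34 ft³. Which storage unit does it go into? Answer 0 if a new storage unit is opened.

Next-Fit only looks at storage unit 13, which has 102 ft³ free.
34 ft³ fits there.

13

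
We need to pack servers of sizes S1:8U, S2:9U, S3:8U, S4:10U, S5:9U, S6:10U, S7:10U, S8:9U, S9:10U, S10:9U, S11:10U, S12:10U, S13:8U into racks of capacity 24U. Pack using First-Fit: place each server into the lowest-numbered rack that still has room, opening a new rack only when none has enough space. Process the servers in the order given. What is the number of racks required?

S1 (8U) → rack 1 (remaining 16U)
S2 (9U) → rack 1 (remaining 7U)
S3 (8U) → rack 2 (remaining 16U)
S4 (10U) → rack 2 (remaining 6U)
S5 (9U) → rack 3 (remaining 15U)
S6 (10U) → rack 3 (remaining 5U)
S7 (10U) → rack 4 (remaining 14U)
S8 (9U) → rack 4 (remaining 5U)
S9 (10U) → rack 5 (remaining 14U)
S10 (9U) → rack 5 (remaining 5U)
S11 (10U) → rack 6 (remaining 14U)
S12 (10U) → rack 6 (remaining 4U)
S13 (8U) → rack 7 (remaining 16U)

7 racks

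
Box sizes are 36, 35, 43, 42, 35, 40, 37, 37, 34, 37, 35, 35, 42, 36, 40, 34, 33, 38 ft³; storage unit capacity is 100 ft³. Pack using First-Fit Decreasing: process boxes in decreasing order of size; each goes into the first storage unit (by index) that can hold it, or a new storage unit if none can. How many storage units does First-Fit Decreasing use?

9

Sorted descending: 43, 42, 42, 40, 40, 38, 37, 37, 37, 36, 36, 35, 35, 35, 35, 34, 34, 33.
storage unit 1: place 43 ft³, 57 ft³ left
storage unit 1: place 42 ft³, 15 ft³ left
storage unit 2: place 42 ft³, 58 ft³ left
storage unit 2: place 40 ft³, 18 ft³ left
storage unit 3: place 40 ft³, 60 ft³ left
storage unit 3: place 38 ft³, 22 ft³ left
storage unit 4: place 37 ft³, 63 ft³ left
storage unit 4: place 37 ft³, 26 ft³ left
storage unit 5: place 37 ft³, 63 ft³ left
storage unit 5: place 36 ft³, 27 ft³ left
storage unit 6: place 36 ft³, 64 ft³ left
storage unit 6: place 35 ft³, 29 ft³ left
storage unit 7: place 35 ft³, 65 ft³ left
storage unit 7: place 35 ft³, 30 ft³ left
storage unit 8: place 35 ft³, 65 ft³ left
storage unit 8: place 34 ft³, 31 ft³ left
storage unit 9: place 34 ft³, 66 ft³ left
storage unit 9: place 33 ft³, 33 ft³ left
Final storage units: [43,42] [42,40] [40,38] [37,37] [37,36] [36,35] [35,35] [35,34] [34,33].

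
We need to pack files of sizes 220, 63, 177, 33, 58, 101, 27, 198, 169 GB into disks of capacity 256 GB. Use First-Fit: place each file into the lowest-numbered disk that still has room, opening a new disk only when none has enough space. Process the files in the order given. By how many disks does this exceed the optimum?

0

First-Fit: [220,33] [63,177] [58,101,27] [198] [169] → 5 disks.
Total size 1046 GB; any packing needs at least ⌈1046/256⌉ = 5 disks.
So 5 is already optimal.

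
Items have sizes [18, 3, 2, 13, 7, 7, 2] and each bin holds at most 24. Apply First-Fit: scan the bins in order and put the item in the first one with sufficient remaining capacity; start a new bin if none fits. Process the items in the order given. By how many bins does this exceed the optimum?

0

First-Fit: [18,3,2] [13,7,2] [7] → 3 bins.
Total size 52; any packing needs at least ⌈52/24⌉ = 3 bins.
So 3 is already optimal.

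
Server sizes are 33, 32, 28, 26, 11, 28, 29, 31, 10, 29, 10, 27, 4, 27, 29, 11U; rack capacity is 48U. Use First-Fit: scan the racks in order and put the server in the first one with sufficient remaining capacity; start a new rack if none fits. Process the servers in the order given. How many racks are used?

11

rack 1: place 33U, 15U left
rack 2: place 32U, 16U left
rack 3: place 28U, 20U left
rack 4: place 26U, 22U left
rack 1: place 11U, 4U left
rack 5: place 28U, 20U left
rack 6: place 29U, 19U left
rack 7: place 31U, 17U left
rack 2: place 10U, 6U left
rack 8: place 29U, 19U left
rack 3: place 10U, 10U left
rack 9: place 27U, 21U left
rack 1: place 4U, 0U left
rack 10: place 27U, 21U left
rack 11: place 29U, 19U left
rack 4: place 11U, 11U left
Final racks: [33,11,4] [32,10] [28,10] [26,11] [28] [29] [31] [29] [27] [27] [29].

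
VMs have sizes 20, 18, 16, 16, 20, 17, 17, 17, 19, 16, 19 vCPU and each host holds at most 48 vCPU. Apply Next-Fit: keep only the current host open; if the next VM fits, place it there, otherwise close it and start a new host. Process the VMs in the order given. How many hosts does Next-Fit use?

6 hosts

Put 20 vCPU in host 1; 28 vCPU remain.
Put 18 vCPU in host 1; 10 vCPU remain.
Put 16 vCPU in host 2; 32 vCPU remain.
Put 16 vCPU in host 2; 16 vCPU remain.
Put 20 vCPU in host 3; 28 vCPU remain.
Put 17 vCPU in host 3; 11 vCPU remain.
Put 17 vCPU in host 4; 31 vCPU remain.
Put 17 vCPU in host 4; 14 vCPU remain.
Put 19 vCPU in host 5; 29 vCPU remain.
Put 16 vCPU in host 5; 13 vCPU remain.
Put 19 vCPU in host 6; 29 vCPU remain.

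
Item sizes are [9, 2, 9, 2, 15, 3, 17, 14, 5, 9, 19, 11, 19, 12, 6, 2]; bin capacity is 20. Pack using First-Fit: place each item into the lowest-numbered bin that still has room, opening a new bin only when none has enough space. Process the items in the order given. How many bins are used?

8 bins

Put 9 in bin 1; 11 remain.
Put 2 in bin 1; 9 remain.
Put 9 in bin 1; 0 remain.
Put 2 in bin 2; 18 remain.
Put 15 in bin 2; 3 remain.
Put 3 in bin 2; 0 remain.
Put 17 in bin 3; 3 remain.
Put 14 in bin 4; 6 remain.
Put 5 in bin 4; 1 remain.
Put 9 in bin 5; 11 remain.
Put 19 in bin 6; 1 remain.
Put 11 in bin 5; 0 remain.
Put 19 in bin 7; 1 remain.
Put 12 in bin 8; 8 remain.
Put 6 in bin 8; 2 remain.
Put 2 in bin 3; 1 remain.
Final bins: [9,2,9] [2,15,3] [17,2] [14,5] [9,11] [19] [19] [12,6].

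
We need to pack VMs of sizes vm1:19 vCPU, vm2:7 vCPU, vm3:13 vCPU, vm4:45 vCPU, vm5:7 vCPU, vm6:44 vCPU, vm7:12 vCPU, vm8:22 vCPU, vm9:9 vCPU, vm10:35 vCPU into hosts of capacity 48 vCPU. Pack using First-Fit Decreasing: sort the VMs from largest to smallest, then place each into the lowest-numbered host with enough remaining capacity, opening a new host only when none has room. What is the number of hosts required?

Sorted descending: 45, 44, 35, 22, 19, 13, 12, 9, 7, 7.
Put 45 vCPU in host 1; 3 vCPU remain.
Put 44 vCPU in host 2; 4 vCPU remain.
Put 35 vCPU in host 3; 13 vCPU remain.
Put 22 vCPU in host 4; 26 vCPU remain.
Put 19 vCPU in host 4; 7 vCPU remain.
Put 13 vCPU in host 3; 0 vCPU remain.
Put 12 vCPU in host 5; 36 vCPU remain.
Put 9 vCPU in host 5; 27 vCPU remain.
Put 7 vCPU in host 4; 0 vCPU remain.
Put 7 vCPU in host 5; 20 vCPU remain.

5 hosts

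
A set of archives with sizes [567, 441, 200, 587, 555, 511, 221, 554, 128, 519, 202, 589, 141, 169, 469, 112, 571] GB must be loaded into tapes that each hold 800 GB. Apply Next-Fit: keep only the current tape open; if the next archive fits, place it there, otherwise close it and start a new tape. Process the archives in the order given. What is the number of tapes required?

10

Put 567 GB in tape 1; 233 GB remain.
Put 441 GB in tape 2; 359 GB remain.
Put 200 GB in tape 2; 159 GB remain.
Put 587 GB in tape 3; 213 GB remain.
Put 555 GB in tape 4; 245 GB remain.
Put 511 GB in tape 5; 289 GB remain.
Put 221 GB in tape 5; 68 GB remain.
Put 554 GB in tape 6; 246 GB remain.
Put 128 GB in tape 6; 118 GB remain.
Put 519 GB in tape 7; 281 GB remain.
Put 202 GB in tape 7; 79 GB remain.
Put 589 GB in tape 8; 211 GB remain.
Put 141 GB in tape 8; 70 GB remain.
Put 169 GB in tape 9; 631 GB remain.
Put 469 GB in tape 9; 162 GB remain.
Put 112 GB in tape 9; 50 GB remain.
Put 571 GB in tape 10; 229 GB remain.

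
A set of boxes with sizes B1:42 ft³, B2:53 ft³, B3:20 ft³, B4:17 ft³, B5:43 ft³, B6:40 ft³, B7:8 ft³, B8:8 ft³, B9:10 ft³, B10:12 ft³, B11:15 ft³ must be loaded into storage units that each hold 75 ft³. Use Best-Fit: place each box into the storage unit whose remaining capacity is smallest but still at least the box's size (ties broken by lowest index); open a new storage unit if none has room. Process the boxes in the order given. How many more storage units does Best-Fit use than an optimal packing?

0

Best-Fit: [42,17,8,8] [53,20] [43,10,12] [40,15] → 4 storage units.
Total size 268 ft³; any packing needs at least ⌈268/75⌉ = 4 storage units.
So 4 is already optimal.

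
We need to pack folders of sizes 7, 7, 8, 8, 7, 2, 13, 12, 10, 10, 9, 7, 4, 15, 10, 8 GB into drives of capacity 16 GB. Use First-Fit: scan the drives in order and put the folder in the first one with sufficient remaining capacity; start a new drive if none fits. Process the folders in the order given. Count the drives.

drive 1: place 7 GB, 9 GB left
drive 1: place 7 GB, 2 GB left
drive 2: place 8 GB, 8 GB left
drive 2: place 8 GB, 0 GB left
drive 3: place 7 GB, 9 GB left
drive 1: place 2 GB, 0 GB left
drive 4: place 13 GB, 3 GB left
drive 5: place 12 GB, 4 GB left
drive 6: place 10 GB, 6 GB left
drive 7: place 10 GB, 6 GB left
drive 3: place 9 GB, 0 GB left
drive 8: place 7 GB, 9 GB left
drive 5: place 4 GB, 0 GB left
drive 9: place 15 GB, 1 GB left
drive 10: place 10 GB, 6 GB left
drive 8: place 8 GB, 1 GB left

10 drives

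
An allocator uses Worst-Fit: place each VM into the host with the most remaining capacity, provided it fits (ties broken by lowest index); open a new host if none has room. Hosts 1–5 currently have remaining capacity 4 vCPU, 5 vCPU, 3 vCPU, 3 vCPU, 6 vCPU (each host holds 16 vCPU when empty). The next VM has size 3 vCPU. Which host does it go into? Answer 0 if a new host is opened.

5

Hosts with room: host 1 (4 vCPU), host 2 (5 vCPU), host 3 (3 vCPU), host 4 (3 vCPU), host 5 (6 vCPU).
Most room is host 5 with 6 vCPU free.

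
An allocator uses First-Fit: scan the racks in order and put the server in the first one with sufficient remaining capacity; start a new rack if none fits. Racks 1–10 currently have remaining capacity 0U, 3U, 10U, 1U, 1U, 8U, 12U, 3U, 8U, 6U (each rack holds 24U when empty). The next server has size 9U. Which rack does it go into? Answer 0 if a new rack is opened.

3

Racks with room: rack 3 (10U), rack 7 (12U).
The first with room is rack 3.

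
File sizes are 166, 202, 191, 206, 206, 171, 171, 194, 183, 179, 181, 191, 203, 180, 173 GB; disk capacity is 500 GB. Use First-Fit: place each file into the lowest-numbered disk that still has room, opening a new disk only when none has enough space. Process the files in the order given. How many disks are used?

8

166 GB → disk 1 (remaining 334 GB)
202 GB → disk 1 (remaining 132 GB)
191 GB → disk 2 (remaining 309 GB)
206 GB → disk 2 (remaining 103 GB)
206 GB → disk 3 (remaining 294 GB)
171 GB → disk 3 (remaining 123 GB)
171 GB → disk 4 (remaining 329 GB)
194 GB → disk 4 (remaining 135 GB)
183 GB → disk 5 (remaining 317 GB)
179 GB → disk 5 (remaining 138 GB)
181 GB → disk 6 (remaining 319 GB)
191 GB → disk 6 (remaining 128 GB)
203 GB → disk 7 (remaining 297 GB)
180 GB → disk 7 (remaining 117 GB)
173 GB → disk 8 (remaining 327 GB)
Final disks: [166,202] [191,206] [206,171] [171,194] [183,179] [181,191] [203,180] [173].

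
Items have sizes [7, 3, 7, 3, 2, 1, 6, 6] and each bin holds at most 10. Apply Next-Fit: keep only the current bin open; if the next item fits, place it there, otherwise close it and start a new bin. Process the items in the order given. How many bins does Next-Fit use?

bin 1: place 7, 3 left
bin 1: place 3, 0 left
bin 2: place 7, 3 left
bin 2: place 3, 0 left
bin 3: place 2, 8 left
bin 3: place 1, 7 left
bin 3: place 6, 1 left
bin 4: place 6, 4 left
Final bins: [7,3] [7,3] [2,1,6] [6].

4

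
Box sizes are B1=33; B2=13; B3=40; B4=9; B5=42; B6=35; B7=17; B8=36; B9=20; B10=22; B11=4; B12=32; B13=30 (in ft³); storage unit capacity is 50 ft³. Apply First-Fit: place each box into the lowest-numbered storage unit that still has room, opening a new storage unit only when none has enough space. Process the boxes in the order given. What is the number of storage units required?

9

B1 (33 ft³) → storage unit 1 (remaining 17 ft³)
B2 (13 ft³) → storage unit 1 (remaining 4 ft³)
B3 (40 ft³) → storage unit 2 (remaining 10 ft³)
B4 (9 ft³) → storage unit 2 (remaining 1 ft³)
B5 (42 ft³) → storage unit 3 (remaining 8 ft³)
B6 (35 ft³) → storage unit 4 (remaining 15 ft³)
B7 (17 ft³) → storage unit 5 (remaining 33 ft³)
B8 (36 ft³) → storage unit 6 (remaining 14 ft³)
B9 (20 ft³) → storage unit 5 (remaining 13 ft³)
B10 (22 ft³) → storage unit 7 (remaining 28 ft³)
B11 (4 ft³) → storage unit 1 (remaining 0 ft³)
B12 (32 ft³) → storage unit 8 (remaining 18 ft³)
B13 (30 ft³) → storage unit 9 (remaining 20 ft³)
Final storage units: [33,13,4] [40,9] [42] [35] [17,20] [36] [22] [32] [30].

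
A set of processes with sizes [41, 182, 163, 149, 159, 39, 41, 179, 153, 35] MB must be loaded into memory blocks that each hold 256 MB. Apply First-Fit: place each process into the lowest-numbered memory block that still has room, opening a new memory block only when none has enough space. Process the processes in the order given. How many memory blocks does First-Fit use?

6

41 MB → memory block 1 (remaining 215 MB)
182 MB → memory block 1 (remaining 33 MB)
163 MB → memory block 2 (remaining 93 MB)
149 MB → memory block 3 (remaining 107 MB)
159 MB → memory block 4 (remaining 97 MB)
39 MB → memory block 2 (remaining 54 MB)
41 MB → memory block 2 (remaining 13 MB)
179 MB → memory block 5 (remaining 77 MB)
153 MB → memory block 6 (remaining 103 MB)
35 MB → memory block 3 (remaining 72 MB)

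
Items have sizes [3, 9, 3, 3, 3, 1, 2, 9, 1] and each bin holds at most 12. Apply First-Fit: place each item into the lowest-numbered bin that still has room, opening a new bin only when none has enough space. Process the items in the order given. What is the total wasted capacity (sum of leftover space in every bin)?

bin 1: place 3, 9 left
bin 1: place 9, 0 left
bin 2: place 3, 9 left
bin 2: place 3, 6 left
bin 2: place 3, 3 left
bin 2: place 1, 2 left
bin 2: place 2, 0 left
bin 3: place 9, 3 left
bin 3: place 1, 2 left
3 bins × 12 = 36; used 34; unused 2.

2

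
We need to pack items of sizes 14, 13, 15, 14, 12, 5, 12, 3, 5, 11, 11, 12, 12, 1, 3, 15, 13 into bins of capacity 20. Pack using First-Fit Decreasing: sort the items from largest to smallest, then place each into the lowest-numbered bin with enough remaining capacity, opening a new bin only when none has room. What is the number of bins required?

12

Sorted descending: 15, 15, 14, 14, 13, 13, 12, 12, 12, 12, 11, 11, 5, 5, 3, 3, 1.
bin 1: place 15, 5 left
bin 2: place 15, 5 left
bin 3: place 14, 6 left
bin 4: place 14, 6 left
bin 5: place 13, 7 left
bin 6: place 13, 7 left
bin 7: place 12, 8 left
bin 8: place 12, 8 left
bin 9: place 12, 8 left
bin 10: place 12, 8 left
bin 11: place 11, 9 left
bin 12: place 11, 9 left
bin 1: place 5, 0 left
bin 2: place 5, 0 left
bin 3: place 3, 3 left
bin 3: place 3, 0 left
bin 4: place 1, 5 left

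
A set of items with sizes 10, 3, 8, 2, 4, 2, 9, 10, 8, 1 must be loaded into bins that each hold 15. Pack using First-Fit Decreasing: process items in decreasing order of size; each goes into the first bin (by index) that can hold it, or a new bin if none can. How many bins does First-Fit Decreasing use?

5 bins

Sorted descending: 10, 10, 9, 8, 8, 4, 3, 2, 2, 1.
10 → bin 1 (remaining 5)
10 → bin 2 (remaining 5)
9 → bin 3 (remaining 6)
8 → bin 4 (remaining 7)
8 → bin 5 (remaining 7)
4 → bin 1 (remaining 1)
3 → bin 2 (remaining 2)
2 → bin 2 (remaining 0)
2 → bin 3 (remaining 4)
1 → bin 1 (remaining 0)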